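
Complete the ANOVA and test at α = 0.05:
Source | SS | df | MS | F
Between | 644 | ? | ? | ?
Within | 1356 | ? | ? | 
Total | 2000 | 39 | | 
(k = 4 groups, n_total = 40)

df_between = 3, df_within = 36. MS_between = 214.67, MS_within = 37.67. F = 5.699, F_crit ≈ 2.866. Reject H₀.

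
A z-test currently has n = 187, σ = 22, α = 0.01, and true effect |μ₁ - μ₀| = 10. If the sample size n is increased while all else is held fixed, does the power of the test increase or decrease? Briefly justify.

Power increases: a larger n shrinks the standard error σ/√n, moving the sampling distribution under H₁ further from the critical value.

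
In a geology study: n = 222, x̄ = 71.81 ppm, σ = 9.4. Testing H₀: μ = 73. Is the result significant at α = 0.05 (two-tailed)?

z = (71.81 - 73)/(9.4/√222) = -1.886. Since |z| ≤ 1.96, not significant at α = 0.05.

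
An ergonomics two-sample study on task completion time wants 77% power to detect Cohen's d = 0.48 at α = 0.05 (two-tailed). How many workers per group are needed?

z_{α/2} = 1.96, z_β = Φ⁻¹(0.77) = 0.739. For small effect (d = 0.48): n per group = 2(z_{α/2} + z_β)²/d² = 2(1.96 + 0.739)²/0.48² = 63.2 → 64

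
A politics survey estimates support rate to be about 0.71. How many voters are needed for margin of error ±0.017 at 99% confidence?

n = z²p(1-p)/E² = 2.576²×0.71×0.29/0.017² = 4727.7 → n = 4728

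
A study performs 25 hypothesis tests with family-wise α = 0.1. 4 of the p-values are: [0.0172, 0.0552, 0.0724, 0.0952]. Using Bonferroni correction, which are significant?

Bonferroni α = 0.1/25 = 0.004. None of the given p-values are significant.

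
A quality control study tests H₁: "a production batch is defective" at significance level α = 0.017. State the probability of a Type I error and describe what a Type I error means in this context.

P(Type I error) = α = 0.017. A Type I error is rejecting H₀ when H₀ is actually true (false positive) — here, concluding that a production batch is defective when in fact this is not the case. Consequence: scrapping a good batch — wasted material and cost for no reason.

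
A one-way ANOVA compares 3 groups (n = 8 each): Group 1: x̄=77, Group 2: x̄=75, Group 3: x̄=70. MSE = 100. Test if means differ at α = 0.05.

Grand mean = 74.0. SS_between = 208.0, MS_between = 104.0. F = 1.04, F_crit ≈ 3.467. Fail to reject H₀.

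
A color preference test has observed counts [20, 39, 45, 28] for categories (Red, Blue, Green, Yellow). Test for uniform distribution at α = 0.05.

Expected = 33 each. χ² = Σ(O-E)²/E = 11.333. df = 3, critical value = 7.815. Reject H₀.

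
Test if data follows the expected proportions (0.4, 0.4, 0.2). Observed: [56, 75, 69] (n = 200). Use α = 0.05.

Expected: [80.0, 80.0, 40.0]. χ² = 28.537. df = 2, critical = 5.991. Reject H₀.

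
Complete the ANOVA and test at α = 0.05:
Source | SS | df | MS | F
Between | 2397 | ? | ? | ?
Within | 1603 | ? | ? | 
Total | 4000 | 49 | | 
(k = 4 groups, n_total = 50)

df_between = 3, df_within = 46. MS_between = 799.0, MS_within = 34.85. F = 22.928, F_crit ≈ 2.807. Reject H₀.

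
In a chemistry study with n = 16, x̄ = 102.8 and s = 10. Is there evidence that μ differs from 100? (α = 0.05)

t = (x̄ - μ₀)/(s/√n) = (102.8 - 100)/(10/√16) = 1.12. df = 15, critical t = ±2.131. Fail to reject H₀.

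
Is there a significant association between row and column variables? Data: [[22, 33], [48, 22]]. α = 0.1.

χ² = 10.204. df = 1, critical = 2.706. Reject H₀. Variables are dependent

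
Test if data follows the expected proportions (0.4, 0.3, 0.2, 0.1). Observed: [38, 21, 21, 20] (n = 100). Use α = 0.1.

Expected: [40.0, 30.0, 20.0, 10.0]. χ² = 12.85. df = 3, critical = 6.251. Reject H₀.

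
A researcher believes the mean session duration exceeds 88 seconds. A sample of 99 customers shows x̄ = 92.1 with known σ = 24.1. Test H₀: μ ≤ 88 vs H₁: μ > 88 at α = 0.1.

z = 1.693. Critical value: 1.28. Reject H₀.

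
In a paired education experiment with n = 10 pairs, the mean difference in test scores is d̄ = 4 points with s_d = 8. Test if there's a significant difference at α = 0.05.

t = d̄/(s_d/√n) = 4/(8/√10) = 1.581. df = 9, critical t = ±2.262. Fail to reject H₀.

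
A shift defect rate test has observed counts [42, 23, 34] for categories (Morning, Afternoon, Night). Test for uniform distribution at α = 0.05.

Expected = 33 each. χ² = Σ(O-E)²/E = 5.515. df = 2, critical value = 5.991. Fail to reject H₀.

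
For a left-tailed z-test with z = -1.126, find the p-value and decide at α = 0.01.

p = P(Z < -1.126) = Φ(-1.126) ≈ 0.1301. Since p ≥ 0.01, fail to reject H₀ (not significant) at α = 0.01.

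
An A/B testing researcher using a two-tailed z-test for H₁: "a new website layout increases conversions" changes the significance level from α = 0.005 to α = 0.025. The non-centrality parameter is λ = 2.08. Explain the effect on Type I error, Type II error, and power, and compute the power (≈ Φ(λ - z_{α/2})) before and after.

Increasing α from 0.005 to 0.025:
• Type I error rate increases (α is the Type I rate by definition).
• Critical value moves from z_{α/2} = 2.807 to 2.241, so power = Φ(λ - z_{α/2}) goes from Φ(2.08 - 2.807) = 0.234 to Φ(2.08 - 2.241) = 0.436.
• Type II error rate β = 1 - power therefore decreases (0.766 → 0.564).
Appropriate when false negatives are costly — here, discarding a layout that would have improved conversions — lost revenue.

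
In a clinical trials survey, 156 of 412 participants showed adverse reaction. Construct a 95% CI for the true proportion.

p̂ = 0.379. CI = p̂ ± z*√(p̂(1-p̂)/n) = (0.332, 0.425)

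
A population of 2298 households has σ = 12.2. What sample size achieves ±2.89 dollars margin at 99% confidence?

Without FPC: n₀ = (2.576×12.2/2.89)² = 118.254. With FPC: n = n₀N/(n₀+N-1) = 112.5 → n = 113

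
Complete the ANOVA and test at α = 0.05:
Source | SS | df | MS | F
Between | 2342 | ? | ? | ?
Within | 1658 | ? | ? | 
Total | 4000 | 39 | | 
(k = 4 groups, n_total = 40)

df_between = 3, df_within = 36. MS_between = 780.67, MS_within = 46.06. F = 16.951, F_crit ≈ 2.866. Reject H₀.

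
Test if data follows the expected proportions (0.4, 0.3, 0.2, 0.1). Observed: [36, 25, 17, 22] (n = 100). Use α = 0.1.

Expected: [40.0, 30.0, 20.0, 10.0]. χ² = 16.083. df = 3, critical = 6.251. Reject H₀.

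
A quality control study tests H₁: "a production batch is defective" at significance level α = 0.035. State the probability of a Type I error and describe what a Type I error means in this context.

P(Type I error) = α = 0.035. A Type I error is rejecting H₀ when H₀ is actually true (false positive) — here, concluding that a production batch is defective when in fact this is not the case. Consequence: scrapping a good batch — wasted material and cost for no reason.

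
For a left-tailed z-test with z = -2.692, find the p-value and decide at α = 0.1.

p = P(Z < -2.692) = Φ(-2.692) ≈ 0.0036. Since p < 0.1, reject H₀ (significant) at α = 0.1.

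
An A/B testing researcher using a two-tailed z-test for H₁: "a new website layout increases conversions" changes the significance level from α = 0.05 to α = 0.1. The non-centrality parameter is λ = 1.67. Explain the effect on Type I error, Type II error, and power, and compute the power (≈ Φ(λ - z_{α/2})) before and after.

Increasing α from 0.05 to 0.1:
• Type I error rate increases (α is the Type I rate by definition).
• Critical value moves from z_{α/2} = 1.96 to 1.645, so power = Φ(λ - z_{α/2}) goes from Φ(1.67 - 1.96) = 0.386 to Φ(1.67 - 1.645) = 0.51.
• Type II error rate β = 1 - power therefore decreases (0.614 → 0.49).
Appropriate when false negatives are costly — here, discarding a layout that would have improved conversions — lost revenue.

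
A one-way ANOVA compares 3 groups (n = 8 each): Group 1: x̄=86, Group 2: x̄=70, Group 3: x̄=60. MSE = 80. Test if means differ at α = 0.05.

Grand mean = 72.0. SS_between = 2752.0, MS_between = 1376.0. F = 17.2, F_crit ≈ 3.467. Reject H₀.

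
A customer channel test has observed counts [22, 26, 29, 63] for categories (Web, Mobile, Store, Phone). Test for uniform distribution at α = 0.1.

Expected = 35 each. χ² = Σ(O-E)²/E = 30.571. df = 3, critical value = 6.251. Reject H₀.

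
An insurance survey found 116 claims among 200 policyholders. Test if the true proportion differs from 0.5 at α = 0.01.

p̂ = 0.58, p₀ = 0.5. z = (p̂ - p₀)/√(p₀(1-p₀)/n) = 2.263. Critical: ±2.576. Fail to reject H₀.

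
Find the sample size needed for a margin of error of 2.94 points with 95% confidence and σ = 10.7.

n = (z*σ/E)² = (1.96×10.7/2.94)² = 50.9 → n = 51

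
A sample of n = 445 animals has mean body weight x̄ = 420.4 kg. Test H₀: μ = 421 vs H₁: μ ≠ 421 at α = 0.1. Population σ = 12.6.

z = (x̄ - μ₀)/(σ/√n) = (420.4 - 421)/(12.6/√445) = -1.005. Critical value: ±1.645. Since |-1.005| ≤ 1.645, Fail to reject H₀.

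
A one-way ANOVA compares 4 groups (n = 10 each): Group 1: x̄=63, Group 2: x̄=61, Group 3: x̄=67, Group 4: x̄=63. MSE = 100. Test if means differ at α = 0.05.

Grand mean = 63.5. SS_between = 190.0, MS_between = 63.33. F = 0.633, F_crit ≈ 2.866. Fail to reject H₀.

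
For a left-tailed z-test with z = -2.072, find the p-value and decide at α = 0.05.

p = P(Z < -2.072) = Φ(-2.072) ≈ 0.0191. Since p < 0.05, reject H₀ (significant) at α = 0.05.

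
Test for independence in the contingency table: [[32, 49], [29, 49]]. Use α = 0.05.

χ² = 0.091. df = 1, critical = 3.841. Fail to reject H₀. No evidence of dependence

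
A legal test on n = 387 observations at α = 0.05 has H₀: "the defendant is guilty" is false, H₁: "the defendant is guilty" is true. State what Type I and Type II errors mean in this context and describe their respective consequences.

Type I (false positive): concluding that the defendant is guilty when it is not — convicting an innocent person. Type II (false negative): failing to conclude that the defendant is guilty when it is — acquitting a guilty person. Which is costlier depends on domain priorities and is a judgement call rather than a statistical fact.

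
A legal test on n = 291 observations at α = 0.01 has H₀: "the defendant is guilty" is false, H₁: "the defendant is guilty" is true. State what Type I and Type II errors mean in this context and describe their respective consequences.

Type I (false positive): concluding that the defendant is guilty when it is not — convicting an innocent person. Type II (false negative): failing to conclude that the defendant is guilty when it is — acquitting a guilty person. Which is costlier depends on domain priorities and is a judgement call rather than a statistical fact.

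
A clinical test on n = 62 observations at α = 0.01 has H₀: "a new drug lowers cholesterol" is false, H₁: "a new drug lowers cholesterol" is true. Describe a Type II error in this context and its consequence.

Type II error: failing to reject H₀ when it is false — concluding that a new drug lowers cholesterol is not supported when in fact it is. Consequence: shelving an effective drug — patients miss out on a treatment that would have helped.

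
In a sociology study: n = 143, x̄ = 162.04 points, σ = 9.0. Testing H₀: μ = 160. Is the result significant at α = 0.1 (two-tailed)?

z = (162.04 - 160)/(9.0/√143) = 2.711. Since |z| > 1.645, significant at α = 0.1.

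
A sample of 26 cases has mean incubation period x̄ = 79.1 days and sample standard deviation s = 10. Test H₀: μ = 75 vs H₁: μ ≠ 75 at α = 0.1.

t = (x̄ - μ₀)/(s/√n) = (79.1 - 75)/(10/√26) = 2.091. df = 25, critical t = ±1.708. Reject H₀.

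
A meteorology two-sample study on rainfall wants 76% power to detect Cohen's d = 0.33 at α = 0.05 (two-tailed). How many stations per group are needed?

z_{α/2} = 1.96, z_β = Φ⁻¹(0.76) = 0.706. For small effect (d = 0.33): n per group = 2(z_{α/2} + z_β)²/d² = 2(1.96 + 0.706)²/0.33² = 130.5 → 131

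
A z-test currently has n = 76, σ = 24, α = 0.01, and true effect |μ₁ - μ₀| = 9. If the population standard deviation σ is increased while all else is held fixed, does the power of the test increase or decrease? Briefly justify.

Power decreases: a larger σ inflates the standard error σ/√n, pulling the sampling distribution under H₁ back toward the critical value.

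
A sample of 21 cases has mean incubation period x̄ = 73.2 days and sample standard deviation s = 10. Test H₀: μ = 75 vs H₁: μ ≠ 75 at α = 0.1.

t = (x̄ - μ₀)/(s/√n) = (73.2 - 75)/(10/√21) = -0.825. df = 20, critical t = ±1.725. Fail to reject H₀.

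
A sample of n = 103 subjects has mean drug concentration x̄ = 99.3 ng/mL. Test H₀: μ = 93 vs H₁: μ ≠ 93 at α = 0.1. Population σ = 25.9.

z = (x̄ - μ₀)/(σ/√n) = (99.3 - 93)/(25.9/√103) = 2.469. Critical value: ±1.645. Since |2.469| > 1.645, Reject H₀.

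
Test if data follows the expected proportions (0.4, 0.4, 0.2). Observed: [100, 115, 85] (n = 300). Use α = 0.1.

Expected: [120.0, 120.0, 60.0]. χ² = 13.958. df = 2, critical = 4.605. Reject H₀.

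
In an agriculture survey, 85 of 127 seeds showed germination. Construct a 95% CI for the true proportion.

p̂ = 0.669. CI = p̂ ± z*√(p̂(1-p̂)/n) = (0.587, 0.751)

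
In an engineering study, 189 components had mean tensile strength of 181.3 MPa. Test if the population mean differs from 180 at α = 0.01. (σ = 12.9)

z = (x̄ - μ₀)/(σ/√n) = (181.3 - 180)/(12.9/√189) = 1.385. Critical value: ±2.576. Since |1.385| ≤ 2.576, Fail to reject H₀.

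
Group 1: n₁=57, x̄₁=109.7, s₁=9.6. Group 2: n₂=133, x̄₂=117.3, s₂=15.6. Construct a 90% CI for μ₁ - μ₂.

Difference = -7.6. SE = √(9.6²/57 + 15.6²/133) = 1.857. CI = (-10.65, -4.55)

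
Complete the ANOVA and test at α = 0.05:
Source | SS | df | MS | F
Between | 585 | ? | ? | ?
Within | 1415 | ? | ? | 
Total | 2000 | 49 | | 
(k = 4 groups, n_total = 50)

df_between = 3, df_within = 46. MS_between = 195.0, MS_within = 30.76. F = 6.339, F_crit ≈ 2.807. Reject H₀.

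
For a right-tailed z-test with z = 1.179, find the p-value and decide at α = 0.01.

p = P(Z > 1.179) = 1 - Φ(1.179) ≈ 0.1192. Since p ≥ 0.01, fail to reject H₀ (not significant) at α = 0.01.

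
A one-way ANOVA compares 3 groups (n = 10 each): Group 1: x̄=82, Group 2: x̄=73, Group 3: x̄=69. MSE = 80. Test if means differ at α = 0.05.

Grand mean = 74.67. SS_between = 886.67, MS_between = 443.33. F = 5.542, F_crit ≈ 3.354. Reject H₀.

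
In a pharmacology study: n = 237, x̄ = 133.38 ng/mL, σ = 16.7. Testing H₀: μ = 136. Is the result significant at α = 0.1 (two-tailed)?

z = (133.38 - 136)/(16.7/√237) = -2.415. Since |z| > 1.645, significant at α = 0.1.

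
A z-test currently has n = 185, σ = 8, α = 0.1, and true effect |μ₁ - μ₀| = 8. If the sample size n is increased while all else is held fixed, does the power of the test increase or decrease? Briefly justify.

Power increases: a larger n shrinks the standard error σ/√n, moving the sampling distribution under H₁ further from the critical value.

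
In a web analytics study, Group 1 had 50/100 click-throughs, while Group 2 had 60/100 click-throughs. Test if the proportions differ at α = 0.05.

p̂₁ = 0.5, p̂₂ = 0.6, pooled p̂ = 0.55. z = -1.421. Critical: ±1.96. Fail to reject H₀.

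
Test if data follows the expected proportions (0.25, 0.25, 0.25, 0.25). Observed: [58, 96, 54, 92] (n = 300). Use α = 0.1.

Expected: [75.0, 75.0, 75.0, 75.0]. χ² = 19.467. df = 3, critical = 6.251. Reject H₀.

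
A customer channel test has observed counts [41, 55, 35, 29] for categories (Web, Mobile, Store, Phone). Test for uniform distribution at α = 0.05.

Expected = 40 each. χ² = Σ(O-E)²/E = 9.3. df = 3, critical value = 7.815. Reject H₀.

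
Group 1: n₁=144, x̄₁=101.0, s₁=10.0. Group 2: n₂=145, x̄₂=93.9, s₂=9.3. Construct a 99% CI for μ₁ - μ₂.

Difference = 7.1. SE = √(10.0²/144 + 9.3²/145) = 1.136. CI = (4.17, 10.03)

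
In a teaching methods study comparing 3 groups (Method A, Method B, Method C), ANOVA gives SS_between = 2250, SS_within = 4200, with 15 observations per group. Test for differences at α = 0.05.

df_between = 2, df_within = 42. F = MS_between/MS_within = 1125.0/100.0 = 11.25. F_crit ≈ 3.22. Reject H₀. At least one mean differs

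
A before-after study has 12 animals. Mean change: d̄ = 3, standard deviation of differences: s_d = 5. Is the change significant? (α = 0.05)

t = d̄/(s_d/√n) = 3/(5/√12) = 2.078. df = 11, critical t = ±2.201. Fail to reject H₀.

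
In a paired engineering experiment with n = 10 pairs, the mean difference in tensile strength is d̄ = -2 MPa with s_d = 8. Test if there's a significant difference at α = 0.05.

t = d̄/(s_d/√n) = -2/(8/√10) = -0.791. df = 9, critical t = ±2.262. Fail to reject H₀.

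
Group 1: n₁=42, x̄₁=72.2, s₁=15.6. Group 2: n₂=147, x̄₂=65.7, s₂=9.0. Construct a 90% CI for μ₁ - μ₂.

Difference = 6.5. SE = √(15.6²/42 + 9.0²/147) = 2.519. CI = (2.36, 10.64)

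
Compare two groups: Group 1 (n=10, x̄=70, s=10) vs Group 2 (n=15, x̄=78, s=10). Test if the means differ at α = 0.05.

Pooled sp = 10.0. t = -1.96, df = 23. Critical t = ±2.069. Fail to reject H₀.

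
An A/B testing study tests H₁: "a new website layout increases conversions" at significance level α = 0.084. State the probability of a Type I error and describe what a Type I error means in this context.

P(Type I error) = α = 0.084. A Type I error is rejecting H₀ when H₀ is actually true (false positive) — here, concluding that a new website layout increases conversions when in fact this is not the case. Consequence: rolling out a layout that doesn't actually help — wasted engineering effort.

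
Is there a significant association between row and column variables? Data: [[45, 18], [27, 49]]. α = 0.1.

χ² = 17.783. df = 1, critical = 2.706. Reject H₀. Variables are dependent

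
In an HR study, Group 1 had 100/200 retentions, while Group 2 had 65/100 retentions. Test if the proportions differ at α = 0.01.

p̂₁ = 0.5, p̂₂ = 0.65, pooled p̂ = 0.55. z = -2.462. Critical: ±2.576. Fail to reject H₀.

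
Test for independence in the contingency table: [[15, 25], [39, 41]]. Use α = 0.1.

χ² = 1.364. df = 1, critical = 2.706. Fail to reject H₀. No evidence of dependence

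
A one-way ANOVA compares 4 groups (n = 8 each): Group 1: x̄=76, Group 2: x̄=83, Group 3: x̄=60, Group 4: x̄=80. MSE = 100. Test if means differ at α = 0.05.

Grand mean = 74.75. SS_between = 2518.0, MS_between = 839.33. F = 8.393, F_crit ≈ 2.947. Reject H₀.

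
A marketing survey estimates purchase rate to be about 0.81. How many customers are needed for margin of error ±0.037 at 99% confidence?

n = z²p(1-p)/E² = 2.576²×0.81×0.19/0.037² = 746.0 → n = 746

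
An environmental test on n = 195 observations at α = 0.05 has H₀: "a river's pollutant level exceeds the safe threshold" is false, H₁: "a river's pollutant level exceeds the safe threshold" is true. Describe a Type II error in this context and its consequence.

Type II error: failing to reject H₀ when it is false — concluding that a river's pollutant level exceeds the safe threshold is not supported when in fact it is. Consequence: allowing unsafe pollution to continue.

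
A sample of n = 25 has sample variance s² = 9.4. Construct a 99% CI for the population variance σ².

df = 24. χ²_{0.005} = 45.559, χ²_{0.995} = 9.886. CI for σ² = ((n-1)s²/χ²_{α/2}, (n-1)s²/χ²_{1-α/2}) = (24·9.4/45.559, 24·9.4/9.886) = (4.95, 22.82)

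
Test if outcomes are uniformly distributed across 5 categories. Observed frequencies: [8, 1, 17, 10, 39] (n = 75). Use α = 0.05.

Expected = 15 each. χ² = Σ(O-E)²/E = 56.667. df = 4, critical value = 9.488. Reject H₀.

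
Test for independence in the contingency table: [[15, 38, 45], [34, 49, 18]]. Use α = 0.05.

χ² = 20.289. df = 2, critical = 5.991. Reject H₀. Variables are dependent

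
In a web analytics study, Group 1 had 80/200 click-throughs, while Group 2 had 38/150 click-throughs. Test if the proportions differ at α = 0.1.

p̂₁ = 0.4, p̂₂ = 0.253, pooled p̂ = 0.337. z = 2.872. Critical: ±1.645. Reject H₀.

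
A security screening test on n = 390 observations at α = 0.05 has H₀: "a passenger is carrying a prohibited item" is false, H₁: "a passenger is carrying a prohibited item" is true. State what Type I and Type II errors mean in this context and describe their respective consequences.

Type I (false positive): concluding that a passenger is carrying a prohibited item when it is not — detaining an innocent passenger — delay and inconvenience. Type II (false negative): failing to conclude that a passenger is carrying a prohibited item when it is — letting a prohibited item through — security breach. Which is costlier depends on domain priorities and is a judgement call rather than a statistical fact.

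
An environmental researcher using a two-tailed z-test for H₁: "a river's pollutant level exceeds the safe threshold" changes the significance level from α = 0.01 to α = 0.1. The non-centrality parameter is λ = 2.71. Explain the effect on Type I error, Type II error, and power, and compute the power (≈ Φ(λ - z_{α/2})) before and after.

Increasing α from 0.01 to 0.1:
• Type I error rate increases (α is the Type I rate by definition).
• Critical value moves from z_{α/2} = 2.576 to 1.645, so power = Φ(λ - z_{α/2}) goes from Φ(2.71 - 2.576) = 0.553 to Φ(2.71 - 1.645) = 0.857.
• Type II error rate β = 1 - power therefore decreases (0.447 → 0.143).
Appropriate when false negatives are costly — here, allowing unsafe pollution to continue.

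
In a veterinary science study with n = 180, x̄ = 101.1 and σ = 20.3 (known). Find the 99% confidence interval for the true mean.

CI = x̄ ± z*(σ/√n) = 101.1 ± 2.576(20.3/√180) = 101.1 ± 3.9 = (97.2, 105.0)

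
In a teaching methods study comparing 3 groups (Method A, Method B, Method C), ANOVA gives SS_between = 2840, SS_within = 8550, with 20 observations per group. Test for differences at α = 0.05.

df_between = 2, df_within = 57. F = MS_between/MS_within = 1420.0/150.0 = 9.467. F_crit ≈ 3.159. Reject H₀. At least one mean differs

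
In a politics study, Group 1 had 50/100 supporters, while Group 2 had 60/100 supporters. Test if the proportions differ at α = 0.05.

p̂₁ = 0.5, p̂₂ = 0.6, pooled p̂ = 0.55. z = -1.421. Critical: ±1.96. Fail to reject H₀.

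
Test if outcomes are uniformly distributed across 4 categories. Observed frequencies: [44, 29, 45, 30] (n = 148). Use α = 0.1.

Expected = 37 each. χ² = Σ(O-E)²/E = 6.108. df = 3, critical value = 6.251. Fail to reject H₀.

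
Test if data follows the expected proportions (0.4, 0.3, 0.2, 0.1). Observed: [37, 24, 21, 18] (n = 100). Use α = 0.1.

Expected: [40.0, 30.0, 20.0, 10.0]. χ² = 7.875. df = 3, critical = 6.251. Reject H₀.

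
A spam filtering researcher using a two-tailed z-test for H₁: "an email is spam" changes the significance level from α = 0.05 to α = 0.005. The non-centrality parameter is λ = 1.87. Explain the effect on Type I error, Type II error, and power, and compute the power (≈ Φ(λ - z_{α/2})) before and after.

Decreasing α from 0.05 to 0.005:
• Type I error rate decreases (α is the Type I rate by definition).
• Critical value moves from z_{α/2} = 1.96 to 2.807, so power = Φ(λ - z_{α/2}) goes from Φ(1.87 - 1.96) = 0.464 to Φ(1.87 - 2.807) = 0.174.
• Type II error rate β = 1 - power therefore increases (0.536 → 0.826).
Appropriate when false positives are costly — here, a legitimate email is sent to the spam folder and the user misses it.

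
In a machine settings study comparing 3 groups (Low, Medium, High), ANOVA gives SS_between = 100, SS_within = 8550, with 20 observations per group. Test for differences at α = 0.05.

df_between = 2, df_within = 57. F = MS_between/MS_within = 50.0/150.0 = 0.333. F_crit ≈ 3.159. Fail to reject H₀.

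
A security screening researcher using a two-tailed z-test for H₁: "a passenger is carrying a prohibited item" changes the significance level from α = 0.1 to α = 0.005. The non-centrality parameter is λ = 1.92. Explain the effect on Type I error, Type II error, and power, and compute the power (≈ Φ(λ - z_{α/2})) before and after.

Decreasing α from 0.1 to 0.005:
• Type I error rate decreases (α is the Type I rate by definition).
• Critical value moves from z_{α/2} = 1.645 to 2.807, so power = Φ(λ - z_{α/2}) goes from Φ(1.92 - 1.645) = 0.608 to Φ(1.92 - 2.807) = 0.188.
• Type II error rate β = 1 - power therefore increases (0.392 → 0.812).
Appropriate when false positives are costly — here, detaining an innocent passenger — delay and inconvenience.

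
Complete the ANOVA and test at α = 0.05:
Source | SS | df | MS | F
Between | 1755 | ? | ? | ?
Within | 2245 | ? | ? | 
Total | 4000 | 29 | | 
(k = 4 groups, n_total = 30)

df_between = 3, df_within = 26. MS_between = 585.0, MS_within = 86.35. F = 6.775, F_crit ≈ 2.975. Reject H₀.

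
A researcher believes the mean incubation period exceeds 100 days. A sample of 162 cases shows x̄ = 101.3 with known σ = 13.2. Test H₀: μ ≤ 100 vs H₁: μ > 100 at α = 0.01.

z = 1.254. Critical value: 2.33. Fail to reject H₀.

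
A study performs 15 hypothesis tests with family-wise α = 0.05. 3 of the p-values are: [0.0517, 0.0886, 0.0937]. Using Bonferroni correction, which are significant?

Bonferroni α = 0.05/15 = 0.00333. None of the given p-values are significant.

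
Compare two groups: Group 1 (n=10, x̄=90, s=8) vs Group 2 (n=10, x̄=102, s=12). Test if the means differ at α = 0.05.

Pooled sp = 10.2. t = -2.631, df = 18. Critical t = ±2.101. Reject H₀.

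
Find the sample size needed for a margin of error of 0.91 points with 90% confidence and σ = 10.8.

n = (z*σ/E)² = (1.645×10.8/0.91)² = 381.2 → n = 382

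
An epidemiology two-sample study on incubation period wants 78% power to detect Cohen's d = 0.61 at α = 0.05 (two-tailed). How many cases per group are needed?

z_{α/2} = 1.96, z_β = Φ⁻¹(0.78) = 0.772. For medium effect (d = 0.61): n per group = 2(z_{α/2} + z_β)²/d² = 2(1.96 + 0.772)²/0.61² = 40.1 → 41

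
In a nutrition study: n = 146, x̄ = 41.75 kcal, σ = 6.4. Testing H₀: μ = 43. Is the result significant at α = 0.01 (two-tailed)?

z = (41.75 - 43)/(6.4/√146) = -2.36. Since |z| ≤ 2.576, not significant at α = 0.01.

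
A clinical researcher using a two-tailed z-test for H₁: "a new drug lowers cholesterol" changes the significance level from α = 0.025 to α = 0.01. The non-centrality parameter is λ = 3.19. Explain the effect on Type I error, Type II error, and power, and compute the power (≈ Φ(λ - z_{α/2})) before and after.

Decreasing α from 0.025 to 0.01:
• Type I error rate decreases (α is the Type I rate by definition).
• Critical value moves from z_{α/2} = 2.241 to 2.576, so power = Φ(λ - z_{α/2}) goes from Φ(3.19 - 2.241) = 0.829 to Φ(3.19 - 2.576) = 0.73.
• Type II error rate β = 1 - power therefore increases (0.171 → 0.27).
Appropriate when false positives are costly — here, approving an ineffective drug — patients take a useless medication and may skip effective alternatives.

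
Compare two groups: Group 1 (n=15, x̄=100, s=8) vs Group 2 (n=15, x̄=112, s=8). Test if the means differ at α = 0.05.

Pooled sp = 8.0. t = -4.108, df = 28. Critical t = ±2.048. Reject H₀.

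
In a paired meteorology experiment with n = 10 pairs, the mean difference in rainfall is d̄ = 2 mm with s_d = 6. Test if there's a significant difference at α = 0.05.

t = d̄/(s_d/√n) = 2/(6/√10) = 1.054. df = 9, critical t = ±2.262. Fail to reject H₀.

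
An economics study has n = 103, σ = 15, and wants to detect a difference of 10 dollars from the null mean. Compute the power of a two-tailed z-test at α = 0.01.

SE = σ/√n = 15/√103 = 1.478. Non-centrality λ = d/SE = 10/1.478 = 6.766. Power ≈ Φ(λ - z_{α/2}) = Φ(6.766 - 2.576) = Φ(4.19) = 1.0.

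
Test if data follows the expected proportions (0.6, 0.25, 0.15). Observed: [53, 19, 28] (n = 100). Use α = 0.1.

Expected: [60.0, 25.0, 15.0]. χ² = 13.523. df = 2, critical = 4.605. Reject H₀.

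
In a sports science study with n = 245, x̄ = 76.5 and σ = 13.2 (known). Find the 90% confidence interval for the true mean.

CI = x̄ ± z*(σ/√n) = 76.5 ± 1.645(13.2/√245) = 76.5 ± 1.39 = (75.11, 77.89)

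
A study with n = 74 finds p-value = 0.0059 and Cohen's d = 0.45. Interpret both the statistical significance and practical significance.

Statistically significant (p = 0.0059 < 0.05). Cohen's d = 0.45 indicates a small effect size. Both statistical and practical significance should be considered.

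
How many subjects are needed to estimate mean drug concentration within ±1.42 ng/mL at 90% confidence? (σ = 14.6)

n = (z*σ/E)² = (1.645×14.6/1.42)² = 286.1 → n = 287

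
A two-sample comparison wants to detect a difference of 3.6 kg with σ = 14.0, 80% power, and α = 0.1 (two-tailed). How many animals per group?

n per group = 2(z_α/2 + z_β)²σ²/d² = 2×(1.645 + 0.84)²×14.0²/3.6² = 186.8 → n = 187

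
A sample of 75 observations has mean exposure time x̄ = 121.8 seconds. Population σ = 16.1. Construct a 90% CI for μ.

CI = x̄ ± z*(σ/√n) = 121.8 ± 1.645(16.1/√75) = 121.8 ± 3.06 = (118.74, 124.86)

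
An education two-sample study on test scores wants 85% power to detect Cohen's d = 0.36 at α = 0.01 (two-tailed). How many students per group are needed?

z_{α/2} = 2.576, z_β = Φ⁻¹(0.85) = 1.036. For small effect (d = 0.36): n per group = 2(z_{α/2} + z_β)²/d² = 2(2.576 + 1.036)²/0.36² = 201.3 → 202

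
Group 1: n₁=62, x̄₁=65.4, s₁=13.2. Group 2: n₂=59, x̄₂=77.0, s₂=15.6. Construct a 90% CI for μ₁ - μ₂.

Difference = -11.6. SE = √(13.2²/62 + 15.6²/59) = 2.633. CI = (-15.93, -7.27)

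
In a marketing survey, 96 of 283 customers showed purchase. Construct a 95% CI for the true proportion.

p̂ = 0.339. CI = p̂ ± z*√(p̂(1-p̂)/n) = (0.284, 0.394)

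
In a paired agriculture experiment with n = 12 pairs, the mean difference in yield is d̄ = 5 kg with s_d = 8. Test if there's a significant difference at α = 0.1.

t = d̄/(s_d/√n) = 5/(8/√12) = 2.165. df = 11, critical t = ±1.796. Reject H₀.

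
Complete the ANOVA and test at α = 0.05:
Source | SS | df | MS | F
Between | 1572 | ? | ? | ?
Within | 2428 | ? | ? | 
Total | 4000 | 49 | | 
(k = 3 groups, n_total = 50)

df_between = 2, df_within = 47. MS_between = 786.0, MS_within = 51.66. F = 15.215, F_crit ≈ 3.195. Reject H₀.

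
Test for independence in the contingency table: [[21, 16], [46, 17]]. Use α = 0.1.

χ² = 2.787. df = 1, critical = 2.706. Reject H₀. Variables are dependent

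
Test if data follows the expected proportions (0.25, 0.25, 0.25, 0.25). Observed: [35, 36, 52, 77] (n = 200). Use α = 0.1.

Expected: [50.0, 50.0, 50.0, 50.0]. χ² = 23.08. df = 3, critical = 6.251. Reject H₀.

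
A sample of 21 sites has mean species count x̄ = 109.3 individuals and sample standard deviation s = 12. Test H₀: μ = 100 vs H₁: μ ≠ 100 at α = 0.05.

t = (x̄ - μ₀)/(s/√n) = (109.3 - 100)/(12/√21) = 3.551. df = 20, critical t = ±2.086. Reject H₀.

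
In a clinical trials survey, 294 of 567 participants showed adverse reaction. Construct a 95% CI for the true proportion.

p̂ = 0.519. CI = p̂ ± z*√(p̂(1-p̂)/n) = (0.477, 0.56)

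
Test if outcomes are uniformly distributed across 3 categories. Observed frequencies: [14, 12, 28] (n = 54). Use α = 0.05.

Expected = 18 each. χ² = Σ(O-E)²/E = 8.444. df = 2, critical value = 5.991. Reject H₀.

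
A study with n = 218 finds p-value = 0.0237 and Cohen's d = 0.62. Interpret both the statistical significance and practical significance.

Statistically significant (p = 0.0237 < 0.05). Cohen's d = 0.62 indicates a medium effect size. Both statistical and practical significance should be considered.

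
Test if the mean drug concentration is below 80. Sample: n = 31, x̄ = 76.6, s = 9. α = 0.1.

t = (76.6 - 80)/(9/√31) = -2.103, df = 30. Critical t = -1.31. Reject H₀.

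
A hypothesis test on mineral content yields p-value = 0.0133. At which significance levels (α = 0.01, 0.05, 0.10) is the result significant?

p = 0.0133. Significant at: α = 0.05, 0.1.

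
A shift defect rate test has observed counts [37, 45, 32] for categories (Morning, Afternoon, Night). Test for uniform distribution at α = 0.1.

Expected = 38 each. χ² = Σ(O-E)²/E = 2.263. df = 2, critical value = 4.605. Fail to reject H₀.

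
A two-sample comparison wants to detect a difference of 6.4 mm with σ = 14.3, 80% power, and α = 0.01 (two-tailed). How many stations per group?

n per group = 2(z_α/2 + z_β)²σ²/d² = 2×(2.576 + 0.84)²×14.3²/6.4² = 116.5 → n = 117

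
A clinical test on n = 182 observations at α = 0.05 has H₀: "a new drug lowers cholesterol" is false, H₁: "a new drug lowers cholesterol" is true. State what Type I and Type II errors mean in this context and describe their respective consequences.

Type I (false positive): concluding that a new drug lowers cholesterol when it is not — approving an ineffective drug — patients take a useless medication and may skip effective alternatives. Type II (false negative): failing to conclude that a new drug lowers cholesterol when it is — shelving an effective drug — patients miss out on a treatment that would have helped. Which is costlier depends on domain priorities and is a judgement call rather than a statistical fact.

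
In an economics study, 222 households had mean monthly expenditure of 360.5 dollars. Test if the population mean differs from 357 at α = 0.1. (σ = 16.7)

z = (x̄ - μ₀)/(σ/√n) = (360.5 - 357)/(16.7/√222) = 3.123. Critical value: ±1.645. Since |3.123| > 1.645, Reject H₀.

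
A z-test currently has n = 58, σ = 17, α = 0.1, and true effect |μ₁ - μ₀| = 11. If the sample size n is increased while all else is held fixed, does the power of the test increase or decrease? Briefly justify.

Power increases: a larger n shrinks the standard error σ/√n, moving the sampling distribution under H₁ further from the critical value.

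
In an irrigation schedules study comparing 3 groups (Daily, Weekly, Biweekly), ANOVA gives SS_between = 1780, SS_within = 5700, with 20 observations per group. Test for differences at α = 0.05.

df_between = 2, df_within = 57. F = MS_between/MS_within = 890.0/100.0 = 8.9. F_crit ≈ 3.159. Reject H₀. At least one mean differs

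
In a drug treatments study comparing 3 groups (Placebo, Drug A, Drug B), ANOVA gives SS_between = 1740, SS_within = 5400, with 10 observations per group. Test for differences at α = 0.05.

df_between = 2, df_within = 27. F = MS_between/MS_within = 870.0/200.0 = 4.35. F_crit ≈ 3.354. Reject H₀. At least one mean differs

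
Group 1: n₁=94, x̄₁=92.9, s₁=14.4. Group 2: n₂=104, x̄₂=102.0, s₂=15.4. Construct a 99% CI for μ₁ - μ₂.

Difference = -9.1. SE = √(14.4²/94 + 15.4²/104) = 2.118. CI = (-14.56, -3.64)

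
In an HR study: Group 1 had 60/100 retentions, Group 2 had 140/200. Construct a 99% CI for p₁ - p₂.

p̂₁ = 0.6, p̂₂ = 0.7. Difference = -0.1. CI = (-0.251, 0.051)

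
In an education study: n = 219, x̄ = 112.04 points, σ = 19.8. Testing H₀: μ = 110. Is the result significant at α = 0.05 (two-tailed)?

z = (112.04 - 110)/(19.8/√219) = 1.525. Since |z| ≤ 1.96, not significant at α = 0.05.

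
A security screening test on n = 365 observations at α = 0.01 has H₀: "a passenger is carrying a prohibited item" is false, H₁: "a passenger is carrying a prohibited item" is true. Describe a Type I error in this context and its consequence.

Type I error: rejecting H₀ when it is true — concluding that a passenger is carrying a prohibited item when in fact it is not. Consequence: detaining an innocent passenger — delay and inconvenience.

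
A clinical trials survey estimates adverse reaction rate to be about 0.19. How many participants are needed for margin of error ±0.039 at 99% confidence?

n = z²p(1-p)/E² = 2.576²×0.19×0.81/0.039² = 671.4 → n = 672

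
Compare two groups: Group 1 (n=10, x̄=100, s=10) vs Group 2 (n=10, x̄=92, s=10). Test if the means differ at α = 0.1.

Pooled sp = 10.0. t = 1.789, df = 18. Critical t = ±1.734. Reject H₀.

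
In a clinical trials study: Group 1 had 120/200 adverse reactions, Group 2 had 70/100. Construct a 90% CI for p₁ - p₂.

p̂₁ = 0.6, p̂₂ = 0.7. Difference = -0.1. CI = (-0.194, -0.006)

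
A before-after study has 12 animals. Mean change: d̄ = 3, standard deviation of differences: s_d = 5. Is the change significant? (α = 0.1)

t = d̄/(s_d/√n) = 3/(5/√12) = 2.078. df = 11, critical t = ±1.796. Reject H₀.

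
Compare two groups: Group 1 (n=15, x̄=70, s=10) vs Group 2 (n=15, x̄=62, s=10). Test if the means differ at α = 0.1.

Pooled sp = 10.0. t = 2.191, df = 28. Critical t = ±1.701. Reject H₀.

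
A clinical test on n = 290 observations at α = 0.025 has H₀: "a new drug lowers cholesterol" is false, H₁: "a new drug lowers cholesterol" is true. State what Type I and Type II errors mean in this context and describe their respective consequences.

Type I (false positive): concluding that a new drug lowers cholesterol when it is not — approving an ineffective drug — patients take a useless medication and may skip effective alternatives. Type II (false negative): failing to conclude that a new drug lowers cholesterol when it is — shelving an effective drug — patients miss out on a treatment that would have helped. Which is costlier depends on domain priorities and is a judgement call rather than a statistical fact.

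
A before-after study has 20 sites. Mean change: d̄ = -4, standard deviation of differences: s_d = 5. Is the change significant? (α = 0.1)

t = d̄/(s_d/√n) = -4/(5/√20) = -3.578. df = 19, critical t = ±1.729. Reject H₀.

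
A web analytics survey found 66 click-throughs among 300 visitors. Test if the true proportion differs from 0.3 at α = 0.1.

p̂ = 0.22, p₀ = 0.3. z = (p̂ - p₀)/√(p₀(1-p₀)/n) = -3.024. Critical: ±1.645. Reject H₀.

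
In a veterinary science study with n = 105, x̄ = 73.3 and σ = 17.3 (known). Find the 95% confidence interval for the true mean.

CI = x̄ ± z*(σ/√n) = 73.3 ± 1.96(17.3/√105) = 73.3 ± 3.31 = (69.99, 76.61)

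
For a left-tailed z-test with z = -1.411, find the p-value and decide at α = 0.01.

p = P(Z < -1.411) = Φ(-1.411) ≈ 0.0791. Since p ≥ 0.01, fail to reject H₀ (not significant) at α = 0.01.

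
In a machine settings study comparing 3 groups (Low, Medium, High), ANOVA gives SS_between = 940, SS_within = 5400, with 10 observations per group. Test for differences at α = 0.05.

df_between = 2, df_within = 27. F = MS_between/MS_within = 470.0/200.0 = 2.35. F_crit ≈ 3.354. Fail to reject H₀.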